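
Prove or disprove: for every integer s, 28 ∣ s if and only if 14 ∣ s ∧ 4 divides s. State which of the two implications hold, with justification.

Both directions hold.

(⟹) If 28 ∣ s, write s = 28q. Since 28 = 2·14, s = 14·(2q), so 14 ∣ s; and since 28 = 7·4, s = 4·(7q), so 4 ∣ s.

(⟸) Suppose 14 ∣ s and 4 ∣ s. Any common multiple of 14 and 4 is a multiple of their lcm; here lcm(14, 4) = 14·4/gcd(14, 4) = 56/2 = 28, so 28 ∣ s.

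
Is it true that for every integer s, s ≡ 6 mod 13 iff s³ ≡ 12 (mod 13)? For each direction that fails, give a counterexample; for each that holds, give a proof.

Both directions fail.

[⇒] This fails: take s = 6. Then 6 ≡ 6 (mod 13), but 6³ = 216 ≡ 8 (mod 13), not 12.

[⇐] This fails: take s = 4. Then 4³ = 64 ≡ 12 (mod 13), yet 4 ≡ 4 (mod 13), not 6.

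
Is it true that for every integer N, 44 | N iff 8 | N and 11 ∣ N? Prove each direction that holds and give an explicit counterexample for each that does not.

Only the converse holds.

(⇐) Suppose 8 ∣ N and 11 ∣ N. Any common multiple of 8 and 11 is a multiple of their lcm; here gcd(8, 11) = 1, so lcm(8, 11) = 8·11 = 88, so 88 ∣ N. Since 44 ∣ 88, it follows that 44 ∣ N.

(⇒) This fails: take N = 44. Certainly 44 ∣ 44, but 8 ∤ 44.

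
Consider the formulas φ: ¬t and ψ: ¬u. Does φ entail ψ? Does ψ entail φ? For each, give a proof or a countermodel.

Neither direction holds.

[⇒] This fails. Under u = T, t = F, the left side is true but the right side is false.

[⇐] This fails. Under u = F, t = T, the left side is false but the right side is true.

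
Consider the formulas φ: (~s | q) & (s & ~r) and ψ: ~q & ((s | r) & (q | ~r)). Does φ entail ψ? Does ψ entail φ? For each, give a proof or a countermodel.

(⇒) fails and (⇐) fails.

(⇒) This fails. Under q = T, r = F, s = T, the left side is true but the right side is false.

(⇐) This fails. Under q = F, r = F, s = T, the left side is false but the right side is true.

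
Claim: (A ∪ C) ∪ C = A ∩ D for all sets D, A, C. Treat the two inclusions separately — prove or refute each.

(⊆) This inclusion fails. Take D = ∅, A = {1}, C = ∅; then 1 ∈ (A ∪ C) ∪ C but 1 ∉ A ∩ D.

(⊇) Let x ∈ A ∩ D. Then either x ∈ D ∩ A and x ∉ C; or x ∈ D ∩ A ∩ C. In each case x ∈ (A ∪ C) ∪ C, so A ∩ D ⊆ (A ∪ C) ∪ C.

(⊆) fails; (⊇) holds.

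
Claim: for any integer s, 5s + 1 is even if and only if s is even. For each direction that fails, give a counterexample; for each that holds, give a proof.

Both directions fail.

(⇒) This fails: s = 3 gives 5s + 1 = 16, which is even, but 3 is odd, not even.

(⇐) This also fails: s = 4 is even, but 5s + 1 = 21 is odd, not even.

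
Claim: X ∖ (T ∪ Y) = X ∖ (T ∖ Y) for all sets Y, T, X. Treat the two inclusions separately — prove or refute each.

(⟹) Let x ∈ X ∖ (T ∪ Y). Then x ∈ X and x ∉ Y, T, from which x ∈ X ∖ (T ∖ Y).

(⟸) This inclusion fails. Take Y = {1}, T = ∅, X = {1}; then 1 ∈ X ∖ (T ∖ Y) but 1 ∉ X ∖ (T ∪ Y).

Only the forward inclusion holds.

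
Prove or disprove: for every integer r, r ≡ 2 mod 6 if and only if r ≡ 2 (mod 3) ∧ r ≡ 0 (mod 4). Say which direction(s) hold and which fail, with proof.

(⇒) This fails: r = 2 gives 2 ≡ 2 (mod 6) but 2 ≡ 2 (mod 4), so the conjunction on the right does not hold.

(⇐) Conversely, if r ≡ 2 (mod 3) and r ≡ 0 (mod 4), then by the Chinese remainder theorem r ≡ 8 (mod 12). Since 8 ≡ 2 (mod 6) and 6 ∣ 12, we get r ≡ 2 (mod 6).

(⇒) fails; (⇐) holds.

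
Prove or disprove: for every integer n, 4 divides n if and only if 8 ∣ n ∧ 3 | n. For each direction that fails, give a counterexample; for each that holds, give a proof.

Only the converse holds.

(⇐) Suppose 8 ∣ n and 3 ∣ n. Any common multiple of 8 and 3 is a multiple of their lcm; here gcd(8, 3) = 1, so lcm(8, 3) = 8·3 = 24, so 24 ∣ n. Since 4 ∣ 24, it follows that 4 ∣ n.

(⇒) This fails: take n = 4. Certainly 4 ∣ 4, but 8 ∤ 4.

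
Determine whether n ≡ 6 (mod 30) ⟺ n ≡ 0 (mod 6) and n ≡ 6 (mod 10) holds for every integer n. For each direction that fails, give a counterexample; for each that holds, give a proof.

Both directions hold.

(⟹) Suppose n ≡ 6 (mod 30); write n = 30j + 6. Since 6 ∣ 30, reducing mod 6 gives n ≡ 6 ≡ 0 (mod 6); since 10 ∣ 30, reducing mod 10 gives n ≡ 6 (mod 10).

(⟸) Conversely, if n ≡ 0 (mod 6) and n ≡ 6 (mod 10), then by the Chinese remainder theorem n ≡ 6 (mod 30). This is exactly n ≡ 6 (mod 30).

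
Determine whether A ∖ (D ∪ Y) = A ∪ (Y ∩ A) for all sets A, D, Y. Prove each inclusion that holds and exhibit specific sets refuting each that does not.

(⊆) holds; (⊇) fails.

(⊆) Let x ∈ A ∖ (D ∪ Y). Then x ∈ A and x ∉ D, Y, from which x ∈ A ∪ (Y ∩ A).

(⊇) This inclusion fails. Take A = {1}, D = {1}, Y = ∅; then 1 ∈ A ∪ (Y ∩ A) but 1 ∉ A ∖ (D ∪ Y).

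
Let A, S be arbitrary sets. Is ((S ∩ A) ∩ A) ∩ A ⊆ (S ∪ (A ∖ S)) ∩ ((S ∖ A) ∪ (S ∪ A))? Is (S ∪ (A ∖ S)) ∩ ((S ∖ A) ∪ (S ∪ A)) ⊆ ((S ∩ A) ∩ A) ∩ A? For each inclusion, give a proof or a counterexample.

(⊆) Let x ∈ ((S ∩ A) ∩ A) ∩ A. Then x ∈ A ∩ S, from which x ∈ (S ∪ (A ∖ S)) ∩ ((S ∖ A) ∪ (S ∪ A)).

(⊇) This inclusion fails. Take A = {1}, S = ∅; then 1 ∈ (S ∪ (A ∖ S)) ∩ ((S ∖ A) ∪ (S ∪ A)) but 1 ∉ ((S ∩ A) ∩ A) ∩ A.

The sets are not equal: only the forward inclusion holds.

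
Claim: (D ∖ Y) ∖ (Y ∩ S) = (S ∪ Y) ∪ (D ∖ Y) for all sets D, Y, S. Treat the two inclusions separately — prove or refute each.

Only the forward inclusion holds.

(⟸) This inclusion fails. Take D = ∅, Y = {1}, S = ∅; then 1 ∈ (S ∪ Y) ∪ (D ∖ Y) but 1 ∉ (D ∖ Y) ∖ (Y ∩ S).

(⟹) Let x ∈ (D ∖ Y) ∖ (Y ∩ S). Then either x ∈ D and x ∉ Y, S; or x ∈ D ∩ S and x ∉ Y. In each case x ∈ (S ∪ Y) ∪ (D ∖ Y), so (D ∖ Y) ∖ (Y ∩ S) ⊆ (S ∪ Y) ∪ (D ∖ Y).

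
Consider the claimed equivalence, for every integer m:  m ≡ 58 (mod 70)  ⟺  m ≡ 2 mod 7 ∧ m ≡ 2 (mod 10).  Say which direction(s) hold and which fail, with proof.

Neither direction holds.

(⇒) This fails: m = 58 gives 58 ≡ 58 (mod 70) but 58 ≡ 8 (mod 10), so the conjunction on the right does not hold.

(⇐) This fails: m = 2 satisfies both congruences on the right (2 ≡ 2 mod 7 and 2 ≡ 2 mod 10) yet 2 ≡ 2 (mod 70), not 58.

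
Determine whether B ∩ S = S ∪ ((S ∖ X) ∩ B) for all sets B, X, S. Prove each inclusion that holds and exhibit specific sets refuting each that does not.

Forward inclusion. Let x ∈ B ∩ S. Then either x ∈ B ∩ S and x ∉ X; or x ∈ B ∩ X ∩ S. In each case x ∈ S ∪ ((S ∖ X) ∩ B), so B ∩ S ⊆ S ∪ ((S ∖ X) ∩ B).

Reverse inclusion. This inclusion fails. Take B = ∅, X = ∅, S = {1}; then 1 ∈ S ∪ ((S ∖ X) ∩ B) but 1 ∉ B ∩ S.

(⊆) holds; (⊇) fails.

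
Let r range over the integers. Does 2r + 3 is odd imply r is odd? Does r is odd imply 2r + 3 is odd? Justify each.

Forward direction. This fails: take r = 2. Then 2r + 3 = 7, which is odd, yet r = 2 is even, not odd.

Converse. Suppose r is odd. Since 2 is even, 2r is even for every r, so 2r + 3 has the same parity as 3, which is odd. Hence 2r + 3 is odd.

(⇒) fails; (⇐) holds.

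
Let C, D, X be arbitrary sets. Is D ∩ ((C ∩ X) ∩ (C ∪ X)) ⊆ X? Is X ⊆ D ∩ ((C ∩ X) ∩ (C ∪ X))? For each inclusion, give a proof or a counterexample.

Only the forward inclusion holds.

Forward inclusion. Let x ∈ D ∩ ((C ∩ X) ∩ (C ∪ X)). Then x ∈ C ∩ D ∩ X, from which x ∈ X.

Reverse inclusion. This inclusion fails. Take C = ∅, D = ∅, X = {1}; then 1 ∈ X but 1 ∉ D ∩ ((C ∩ X) ∩ (C ∪ X)).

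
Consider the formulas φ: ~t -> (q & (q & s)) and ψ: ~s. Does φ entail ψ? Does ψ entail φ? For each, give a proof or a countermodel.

Neither implication holds.

(⟹) This fails. Under t = T, q = F, s = T, the left side is true but the right side is false.

(⟸) This fails. Under t = F, q = F, s = F, the left side is false but the right side is true.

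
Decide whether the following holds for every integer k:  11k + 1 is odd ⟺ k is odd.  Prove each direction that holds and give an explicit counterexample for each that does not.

Both directions fail.

(⟹) This fails: k = 2 gives 11k + 1 = 23, which is odd, but 2 is even, not odd.

(⟸) This also fails: k = 3 is odd, but 11k + 1 = 34 is even, not odd.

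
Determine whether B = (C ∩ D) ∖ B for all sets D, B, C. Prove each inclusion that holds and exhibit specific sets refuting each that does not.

Forward inclusion. This inclusion fails. Take D = ∅, B = {1}, C = ∅; then 1 ∈ B but 1 ∉ (C ∩ D) ∖ B.

Reverse inclusion. This inclusion fails. Take D = {1}, B = ∅, C = {1}; then 1 ∈ (C ∩ D) ∖ B but 1 ∉ B.

Both inclusions fail.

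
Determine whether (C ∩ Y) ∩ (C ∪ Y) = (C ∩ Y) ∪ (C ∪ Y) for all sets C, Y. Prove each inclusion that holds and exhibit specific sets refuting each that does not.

The sets are not equal: only the forward inclusion holds.

Forward inclusion. Let x ∈ (C ∩ Y) ∩ (C ∪ Y). Then x ∈ C ∩ Y, from which x ∈ (C ∩ Y) ∪ (C ∪ Y).

Reverse inclusion. This inclusion fails. Take C = {1}, Y = ∅; then 1 ∈ (C ∩ Y) ∪ (C ∪ Y) but 1 ∉ (C ∩ Y) ∩ (C ∪ Y).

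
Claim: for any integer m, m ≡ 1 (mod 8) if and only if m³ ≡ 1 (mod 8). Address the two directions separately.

Both directions hold.

[⇒] Suppose m ≡ 1 (mod 8). Write m = 8j + 1. Then (8j + 1)³ = 512j³ + 192j² + 24j + 1 = 8(64j³ + 24j² + 3j) + 1, so m³ ≡ 1 (mod 8).

[⇐] Conversely, suppose m³ ≡ 1 (mod 8). The only residue r in {0, …, 7} with r³ ≡ 1 (mod 8) is r = 1, so m ≡ 1 (mod 8).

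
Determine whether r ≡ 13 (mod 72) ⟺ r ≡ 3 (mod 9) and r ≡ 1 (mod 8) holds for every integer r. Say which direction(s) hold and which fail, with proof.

Neither direction holds.

(→) This fails: r = 13 gives 13 ≡ 13 (mod 72) but 13 ≡ 4 (mod 9), so the conjunction on the right does not hold.

(←) This fails: r = 57 satisfies both congruences on the right (57 ≡ 3 mod 9 and 57 ≡ 1 mod 8) yet 57 ≡ 57 (mod 72), not 13.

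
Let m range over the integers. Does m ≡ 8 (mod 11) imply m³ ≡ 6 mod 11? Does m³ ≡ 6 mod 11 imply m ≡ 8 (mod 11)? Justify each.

The biconditional holds.

Forward direction. Suppose m ≡ 8 (mod 11). Write m = 11j + 8. Then (11j + 8)³ = 1331j³ + 2904j² + 2112j + 512 = 11(121j³ + 264j² + 192j + 46) + 6, so m³ ≡ 6 (mod 11).

Converse. Suppose m³ ≡ 6 (mod 11). The only residue r in {0, …, 10} with r³ ≡ 6 (mod 11) is r = 8, so m ≡ 8 (mod 11).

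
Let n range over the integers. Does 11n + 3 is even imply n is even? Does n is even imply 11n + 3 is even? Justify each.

(⟹) This fails: n = 7 gives 11n + 3 = 80, which is even, but 7 is odd, not even.

(⟸) This also fails: n = 2 is even, but 11n + 3 = 25 is odd, not even.

(⇒) fails and (⇐) fails.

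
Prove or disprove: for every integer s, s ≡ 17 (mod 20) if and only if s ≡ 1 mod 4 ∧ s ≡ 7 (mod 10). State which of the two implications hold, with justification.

Both implications hold.

[⇒] Suppose s ≡ 17 (mod 20); write s = 20j + 17. Since 4 ∣ 20, reducing mod 4 gives s ≡ 17 ≡ 1 (mod 4); since 10 ∣ 20, reducing mod 10 gives s ≡ 17 ≡ 7 (mod 10).

[⇐] Conversely, if s ≡ 1 (mod 4) and s ≡ 7 (mod 10), then by the Chinese remainder theorem s ≡ 17 (mod 20). This is exactly s ≡ 17 (mod 20).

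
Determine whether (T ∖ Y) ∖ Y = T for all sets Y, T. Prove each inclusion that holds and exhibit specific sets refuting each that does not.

Only the forward inclusion holds.

Forward inclusion. Let x ∈ (T ∖ Y) ∖ Y. Then x ∈ T and x ∉ Y, from which x ∈ T.

Reverse inclusion. This inclusion fails. Take Y = {1}, T = {1}; then 1 ∈ T but 1 ∉ (T ∖ Y) ∖ Y.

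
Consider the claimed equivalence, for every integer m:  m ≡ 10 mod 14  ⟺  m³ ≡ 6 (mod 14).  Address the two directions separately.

Not equivalent: only (⇒) holds.

(→) Suppose m ≡ 10 mod 14. Write m = 14j + 10. Then (14j + 10)³ = 2744j³ + 5880j² + 4200j + 1000 = 14(196j³ + 420j² + 300j + 71) + 6, so m³ ≡ 6 (mod 14).

(←) This fails: take m = 6. Then 6³ = 216 ≡ 6 (mod 14), yet 6 ≡ 6 (mod 14), not 10.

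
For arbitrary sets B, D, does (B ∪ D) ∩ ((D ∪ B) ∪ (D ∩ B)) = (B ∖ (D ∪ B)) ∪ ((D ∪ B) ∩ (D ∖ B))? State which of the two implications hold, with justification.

The sets are not equal: only the reverse inclusion holds.

(⊆) This inclusion fails. Take B = {1}, D = ∅; then 1 ∈ (B ∪ D) ∩ ((D ∪ B) ∪ (D ∩ B)) but 1 ∉ (B ∖ (D ∪ B)) ∪ ((D ∪ B) ∩ (D ∖ B)).

(⊇) Let x ∈ (B ∖ (D ∪ B)) ∪ ((D ∪ B) ∩ (D ∖ B)). Then x ∈ D and x ∉ B, from which x ∈ (B ∪ D) ∩ ((D ∪ B) ∪ (D ∩ B)).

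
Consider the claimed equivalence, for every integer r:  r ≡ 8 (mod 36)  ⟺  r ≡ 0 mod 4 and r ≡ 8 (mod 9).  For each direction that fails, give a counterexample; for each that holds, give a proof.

Both directions hold; the statement is true.

(⟹) Suppose r ≡ 8 (mod 36); write r = 36j + 8. Since 4 ∣ 36, reducing mod 4 gives r ≡ 8 ≡ 0 (mod 4); since 9 ∣ 36, reducing mod 9 gives r ≡ 8 (mod 9).

(⟸) Conversely, if r ≡ 0 (mod 4) and r ≡ 8 (mod 9), then by the Chinese remainder theorem r ≡ 8 (mod 36). This is exactly r ≡ 8 (mod 36).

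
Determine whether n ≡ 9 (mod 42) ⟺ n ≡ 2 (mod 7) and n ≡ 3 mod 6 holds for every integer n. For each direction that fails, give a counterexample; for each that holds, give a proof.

Both directions hold; the statement is true.

(←) If n ≡ 2 (mod 7) and n ≡ 3 (mod 6), then by the Chinese remainder theorem n ≡ 9 (mod 42). This is exactly n ≡ 9 (mod 42).

(→) Suppose n ≡ 9 (mod 42); write n = 42j + 9. Since 7 ∣ 42, reducing mod 7 gives n ≡ 9 ≡ 2 (mod 7); since 6 ∣ 42, reducing mod 6 gives n ≡ 9 ≡ 3 (mod 6).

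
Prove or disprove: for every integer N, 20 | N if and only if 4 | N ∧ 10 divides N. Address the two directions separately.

Both implications hold.

(⟹) If 20 ∣ N, write N = 20q. Since 20 = 5·4, N = 4·(5q), so 4 ∣ N; and since 20 = 2·10, N = 10·(2q), so 10 ∣ N.

(⟸) Suppose 4 ∣ N and 10 ∣ N. Any common multiple of 4 and 10 is a multiple of their lcm; here lcm(4, 10) = 4·10/gcd(4, 10) = 40/2 = 20, so 20 ∣ N.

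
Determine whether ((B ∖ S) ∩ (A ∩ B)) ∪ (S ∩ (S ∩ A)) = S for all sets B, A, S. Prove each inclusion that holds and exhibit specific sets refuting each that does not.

Neither inclusion holds.

Forward inclusion. This inclusion fails. Take B = {1}, A = {1}, S = ∅; then 1 ∈ ((B ∖ S) ∩ (A ∩ B)) ∪ (S ∩ (S ∩ A)) but 1 ∉ S.

Reverse inclusion. This inclusion fails. Take B = ∅, A = ∅, S = {1}; then 1 ∈ S but 1 ∉ ((B ∖ S) ∩ (A ∩ B)) ∪ (S ∩ (S ∩ A)).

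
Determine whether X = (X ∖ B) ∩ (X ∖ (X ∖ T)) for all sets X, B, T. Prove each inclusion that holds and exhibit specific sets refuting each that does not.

(⊆) This inclusion fails. Take X = {1}, B = ∅, T = ∅; then 1 ∈ X but 1 ∉ (X ∖ B) ∩ (X ∖ (X ∖ T)).

(⊇) Let x ∈ (X ∖ B) ∩ (X ∖ (X ∖ T)). Then x ∈ X ∩ T and x ∉ B, from which x ∈ X.

The sets are not equal: only the reverse inclusion holds.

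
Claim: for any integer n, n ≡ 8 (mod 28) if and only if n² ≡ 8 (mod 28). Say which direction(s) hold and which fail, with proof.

(→) Suppose n ≡ 8 (mod 28). Write n = 28j + 8. Then (28j + 8)² = 784j² + 448j + 64 = 28(28j² + 16j + 2) + 8, so n² ≡ 8 (mod 28).

(←) This fails: take n = 6. Then 6² = 36 ≡ 8 (mod 28), yet 6 ≡ 6 (mod 28), not 8.

Not equivalent: only (⇒) holds.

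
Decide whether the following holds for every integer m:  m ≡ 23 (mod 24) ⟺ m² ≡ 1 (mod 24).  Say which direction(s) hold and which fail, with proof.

(→) Suppose m ≡ 23 (mod 24). Write m = 24j + 23. Then (24j + 23)² = 576j² + 1104j + 529 = 24(24j² + 46j + 22) + 1, so m² ≡ 1 (mod 24).

(←) This fails: take m = 1. Then 1² = 1 ≡ 1 (mod 24), yet 1 ≡ 1 (mod 24), not 23.

Not equivalent: only (⇒) holds.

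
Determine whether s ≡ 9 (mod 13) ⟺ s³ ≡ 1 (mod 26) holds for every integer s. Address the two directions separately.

(⟹) This fails: take s = 22. Then 22 ≡ 9 (mod 13), but 22³ = 10648 ≡ 14 (mod 26), not 1.

(⟸) This fails: take s = 1. Then 1³ = 1 ≡ 1 (mod 26), yet 1 ≡ 1 (mod 13), not 9.

(⇒) fails and (⇐) fails.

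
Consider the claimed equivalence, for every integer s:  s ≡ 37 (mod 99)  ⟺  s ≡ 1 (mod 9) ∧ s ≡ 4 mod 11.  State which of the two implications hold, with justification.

Both directions hold.

(⇐) If s ≡ 1 (mod 9) and s ≡ 4 (mod 11), then by the Chinese remainder theorem s ≡ 37 (mod 99). This is exactly s ≡ 37 (mod 99).

(⇒) Suppose s ≡ 37 (mod 99); write s = 99j + 37. Since 9 ∣ 99, reducing mod 9 gives s ≡ 37 ≡ 1 (mod 9); since 11 ∣ 99, reducing mod 11 gives s ≡ 37 ≡ 4 (mod 11).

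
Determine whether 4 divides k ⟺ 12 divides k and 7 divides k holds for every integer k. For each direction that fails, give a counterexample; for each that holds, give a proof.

(⇒) fails; (⇐) holds.

(⇒) This fails: take k = 4. Certainly 4 ∣ 4, but 12 ∤ 4.

(⇐) Suppose 12 ∣ k and 7 ∣ k. Any common multiple of 12 and 7 is a multiple of their lcm; here gcd(12, 7) = 1, so lcm(12, 7) = 12·7 = 84, so 84 ∣ k. Since 4 ∣ 84, it follows that 4 ∣ k.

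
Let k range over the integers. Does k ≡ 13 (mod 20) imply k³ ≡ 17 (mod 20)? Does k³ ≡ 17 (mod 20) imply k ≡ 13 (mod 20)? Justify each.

Forward direction. Suppose k ≡ 13 (mod 20). Write k = 20j + 13. Then (20j + 13)³ = 8000j³ + 15600j² + 10140j + 2197 = 20(400j³ + 780j² + 507j + 109) + 17, so k³ ≡ 17 (mod 20).

Converse. Suppose k³ ≡ 17 (mod 20). The only residue r in {0, …, 19} with r³ ≡ 17 (mod 20) is r = 13, so k ≡ 13 (mod 20).

Both directions hold.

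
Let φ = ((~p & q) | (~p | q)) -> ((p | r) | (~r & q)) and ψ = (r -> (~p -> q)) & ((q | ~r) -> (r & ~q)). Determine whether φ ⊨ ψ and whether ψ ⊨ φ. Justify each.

Not equivalent: only (⇐) holds.

(⟹) This fails. Under r = T, q = F, p = F, the left side is true but the right side is false.

(⟸) Assume the antecedent. If r is true, the consequent reduces to true regardless of the other variables. If r is false, the antecedent cannot hold. Either way the consequent holds.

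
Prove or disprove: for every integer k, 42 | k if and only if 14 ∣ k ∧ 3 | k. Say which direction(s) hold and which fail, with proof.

Both directions hold; the statement is true.

(⟸) Suppose 14 ∣ k and 3 ∣ k. Any common multiple of 14 and 3 is a multiple of their lcm; here gcd(14, 3) = 1, so lcm(14, 3) = 14·3 = 42, so 42 ∣ k.

(⟹) If 42 ∣ k, write k = 42q. Since 42 = 3·14, k = 14·(3q), so 14 ∣ k; and since 42 = 14·3, k = 3·(14q), so 3 ∣ k.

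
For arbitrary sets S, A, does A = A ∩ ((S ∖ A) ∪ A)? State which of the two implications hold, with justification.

(⟹) Let x ∈ A. Then either x ∈ A and x ∉ S; or x ∈ S ∩ A. In each case x ∈ A ∩ ((S ∖ A) ∪ A), so A ⊆ A ∩ ((S ∖ A) ∪ A).

(⟸) Let x ∈ A ∩ ((S ∖ A) ∪ A). Then either x ∈ A and x ∉ S; or x ∈ S ∩ A. In each case x ∈ A, so A ∩ ((S ∖ A) ∪ A) ⊆ A.

Both inclusions hold; the sets are equal.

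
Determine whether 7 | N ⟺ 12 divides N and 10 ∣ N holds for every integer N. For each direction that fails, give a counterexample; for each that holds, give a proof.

(⇒) This fails: take N = 7. Certainly 7 ∣ 7, but 12 ∤ 7.

(⇐) This fails: take N = 60. Both 12 ∣ 60 and 10 ∣ 60, yet 60 is not a multiple of 7 (since 60 = 8·7 + 4), so 7 ∤ 60.

(⇒) fails and (⇐) fails.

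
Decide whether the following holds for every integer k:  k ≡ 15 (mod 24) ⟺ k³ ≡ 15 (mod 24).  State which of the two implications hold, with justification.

Both implications hold.

Converse. Suppose k³ ≡ 15 (mod 24). The only residue r in {0, …, 23} with r³ ≡ 15 (mod 24) is r = 15, so k ≡ 15 (mod 24).

Forward direction. Suppose k ≡ 15 (mod 24). Write k = 24j + 15. Then (24j + 15)³ = 13824j³ + 25920j² + 16200j + 3375 = 24(576j³ + 1080j² + 675j + 140) + 15, so k³ ≡ 15 (mod 24).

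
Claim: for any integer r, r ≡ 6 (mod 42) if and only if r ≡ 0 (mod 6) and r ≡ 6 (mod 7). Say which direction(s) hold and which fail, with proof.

[⇒] Suppose r ≡ 6 (mod 42); write r = 42j + 6. Since 6 ∣ 42, reducing mod 6 gives r ≡ 6 ≡ 0 (mod 6); since 7 ∣ 42, reducing mod 7 gives r ≡ 6 (mod 7).

[⇐] Conversely, if r ≡ 0 (mod 6) and r ≡ 6 (mod 7), then by the Chinese remainder theorem r ≡ 6 (mod 42). This is exactly r ≡ 6 (mod 42).

Both directions hold.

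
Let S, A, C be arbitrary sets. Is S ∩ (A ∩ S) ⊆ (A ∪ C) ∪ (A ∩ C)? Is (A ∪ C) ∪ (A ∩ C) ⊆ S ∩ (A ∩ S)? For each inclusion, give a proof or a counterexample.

Only the forward inclusion holds.

(⊆) Let x ∈ S ∩ (A ∩ S). Then either x ∈ S ∩ A and x ∉ C; or x ∈ S ∩ A ∩ C. In each case x ∈ (A ∪ C) ∪ (A ∩ C), so S ∩ (A ∩ S) ⊆ (A ∪ C) ∪ (A ∩ C).

(⊇) This inclusion fails. Take S = ∅, A = {1}, C = ∅; then 1 ∈ (A ∪ C) ∪ (A ∩ C) but 1 ∉ S ∩ (A ∩ S).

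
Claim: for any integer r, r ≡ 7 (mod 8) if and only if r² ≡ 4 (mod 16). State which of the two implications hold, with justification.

(⟹) This fails: take r = 7. Then 7 ≡ 7 (mod 8), but 7² = 49 ≡ 1 (mod 16), not 4.

(⟸) This fails: take r = 2. Then 2² = 4 ≡ 4 (mod 16), yet 2 ≡ 2 (mod 8), not 7.

Neither implication holds.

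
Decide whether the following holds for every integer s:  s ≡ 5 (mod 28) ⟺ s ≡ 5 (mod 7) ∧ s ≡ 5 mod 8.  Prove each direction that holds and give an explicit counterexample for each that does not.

(→) This fails: s = 33 gives 33 ≡ 5 (mod 28) but 33 ≡ 1 (mod 8), so the conjunction on the right does not hold.

(←) Conversely, if s ≡ 5 (mod 7) and s ≡ 5 (mod 8), then by the Chinese remainder theorem s ≡ 5 (mod 56). Since 5 ≡ 5 (mod 28) and 28 ∣ 56, we get s ≡ 5 (mod 28).

Only the converse holds.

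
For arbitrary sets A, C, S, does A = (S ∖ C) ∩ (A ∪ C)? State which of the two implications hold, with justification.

(⟹) This inclusion fails. Take A = {1}, C = ∅, S = ∅; then 1 ∈ A but 1 ∉ (S ∖ C) ∩ (A ∪ C).

(⟸) Let x ∈ (S ∖ C) ∩ (A ∪ C). Then x ∈ A ∩ S and x ∉ C, from which x ∈ A.

The sets are not equal: only the reverse inclusion holds.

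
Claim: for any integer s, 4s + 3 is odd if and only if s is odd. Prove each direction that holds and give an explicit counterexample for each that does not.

Only the converse holds.

(⟸) Suppose s is odd. Since 4 is even, 4s is even for every s, so 4s + 3 has the same parity as 3, which is odd. Hence 4s + 3 is odd.

(⟹) This fails: take s = 2. Then 4s + 3 = 11, which is odd, yet s = 2 is even, not odd.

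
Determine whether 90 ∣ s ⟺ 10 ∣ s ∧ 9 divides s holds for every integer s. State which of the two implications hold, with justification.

Forward direction. If 90 ∣ s, write s = 90q. Since 90 = 9·10, s = 10·(9q), so 10 ∣ s; and since 90 = 10·9, s = 9·(10q), so 9 ∣ s.

Converse. Suppose 10 ∣ s and 9 ∣ s. Any common multiple of 10 and 9 is a multiple of their lcm; here gcd(10, 9) = 1, so lcm(10, 9) = 10·9 = 90, so 90 ∣ s.

Both directions hold; the statement is true.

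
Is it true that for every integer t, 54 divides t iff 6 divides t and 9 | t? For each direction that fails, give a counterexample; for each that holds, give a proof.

Not equivalent: only (⇒) holds.

(⇒) If 54 ∣ t, write t = 54q. Since 54 = 9·6, t = 6·(9q), so 6 ∣ t; and since 54 = 6·9, t = 9·(6q), so 9 ∣ t.

(⇐) This fails: take t = 18. Both 6 ∣ 18 and 9 ∣ 18, yet 18 is not a multiple of 54 (since 18 = 0·54 + 18), so 54 ∤ 18.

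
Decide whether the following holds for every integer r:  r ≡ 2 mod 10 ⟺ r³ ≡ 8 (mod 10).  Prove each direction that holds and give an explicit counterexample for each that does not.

(←) For the converse, argue contrapositively. If r ≢ 2 (mod 10), then r is congruent to one of 0, 1, 3, 4, 5, 6, 7, 8, 9 modulo 10, and these give r³ ≡ 0, 1, 7, 4, 5, 6, 3, 2, 9 respectively — never 8.

(→) Suppose r ≡ 2 mod 10. Write r = 10j + 2. Then (10j + 2)³ = 1000j³ + 600j² + 120j + 8 = 10(100j³ + 60j² + 12j) + 8, so r³ ≡ 8 (mod 10).

The biconditional holds.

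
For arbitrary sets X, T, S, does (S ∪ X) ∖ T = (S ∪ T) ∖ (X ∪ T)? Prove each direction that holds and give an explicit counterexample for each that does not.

(⟹) This inclusion fails. Take X = {1}, T = ∅, S = ∅; then 1 ∈ (S ∪ X) ∖ T but 1 ∉ (S ∪ T) ∖ (X ∪ T).

(⟸) Let x ∈ (S ∪ T) ∖ (X ∪ T). Then x ∈ S and x ∉ X, T, from which x ∈ (S ∪ X) ∖ T.

(⊆) fails; (⊇) holds.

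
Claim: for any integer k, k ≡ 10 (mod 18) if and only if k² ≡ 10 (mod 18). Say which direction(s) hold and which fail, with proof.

Not equivalent: only (⇒) holds.

Converse. This fails: take k = 8. Then 8² = 64 ≡ 10 (mod 18), yet 8 ≡ 8 (mod 18), not 10.

Forward direction. Suppose k ≡ 10 (mod 18). Write k = 18j + 10. Then (18j + 10)² = 324j² + 360j + 100 = 18(18j² + 20j + 5) + 10, so k² ≡ 10 (mod 18).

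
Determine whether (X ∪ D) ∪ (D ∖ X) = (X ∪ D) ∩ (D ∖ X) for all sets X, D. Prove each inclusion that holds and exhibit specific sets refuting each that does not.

(⊆) This inclusion fails. Take X = {1}, D = ∅; then 1 ∈ (X ∪ D) ∪ (D ∖ X) but 1 ∉ (X ∪ D) ∩ (D ∖ X).

(⊇) Let x ∈ (X ∪ D) ∩ (D ∖ X). Then x ∈ D and x ∉ X, from which x ∈ (X ∪ D) ∪ (D ∖ X).

Only the reverse inclusion holds.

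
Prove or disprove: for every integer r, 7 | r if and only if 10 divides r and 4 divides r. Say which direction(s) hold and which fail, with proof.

Neither direction holds.

(→) This fails: take r = 7. Certainly 7 ∣ 7, but 10 ∤ 7.

(←) This fails: take r = 20. Both 10 ∣ 20 and 4 ∣ 20, yet 20 is not a multiple of 7 (since 20 = 2·7 + 6), so 7 ∤ 20.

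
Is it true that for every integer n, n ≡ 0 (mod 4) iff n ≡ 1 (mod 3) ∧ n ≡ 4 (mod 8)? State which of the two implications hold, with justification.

(→) This fails: n = 0 gives 0 ≡ 0 (mod 4) but 0 ≡ 0 (mod 3), so the conjunction on the right does not hold.

(←) Conversely, if n ≡ 1 (mod 3) and n ≡ 4 (mod 8), then by the Chinese remainder theorem n ≡ 4 (mod 24). Since 4 ≡ 0 (mod 4) and 4 ∣ 24, we get n ≡ 0 (mod 4).

(⇒) fails; (⇐) holds.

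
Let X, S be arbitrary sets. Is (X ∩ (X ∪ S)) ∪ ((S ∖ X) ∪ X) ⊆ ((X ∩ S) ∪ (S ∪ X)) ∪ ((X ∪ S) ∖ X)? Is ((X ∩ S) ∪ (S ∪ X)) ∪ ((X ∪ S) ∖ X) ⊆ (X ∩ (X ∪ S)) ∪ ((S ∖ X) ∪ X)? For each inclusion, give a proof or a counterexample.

Both inclusions hold; the sets are equal.

Forward inclusion. Let x ∈ (X ∩ (X ∪ S)) ∪ ((S ∖ X) ∪ X). Then either x ∈ X and x ∉ S; or x ∈ S and x ∉ X; or x ∈ X ∩ S. In each case x ∈ ((X ∩ S) ∪ (S ∪ X)) ∪ ((X ∪ S) ∖ X), so (X ∩ (X ∪ S)) ∪ ((S ∖ X) ∪ X) ⊆ ((X ∩ S) ∪ (S ∪ X)) ∪ ((X ∪ S) ∖ X).

Reverse inclusion. Let x ∈ ((X ∩ S) ∪ (S ∪ X)) ∪ ((X ∪ S) ∖ X). Then either x ∈ X and x ∉ S; or x ∈ S and x ∉ X; or x ∈ X ∩ S. In each case x ∈ (X ∩ (X ∪ S)) ∪ ((S ∖ X) ∪ X), so ((X ∩ S) ∪ (S ∪ X)) ∪ ((X ∪ S) ∖ X) ⊆ (X ∩ (X ∪ S)) ∪ ((S ∖ X) ∪ X).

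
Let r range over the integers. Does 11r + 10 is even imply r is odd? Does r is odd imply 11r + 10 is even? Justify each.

(⇒) fails and (⇐) fails.

Forward direction. This fails: r = 0 gives 11r + 10 = 10, which is even, but 0 is even, not odd.

Converse. This also fails: r = 1 is odd, but 11r + 10 = 21 is odd, not even.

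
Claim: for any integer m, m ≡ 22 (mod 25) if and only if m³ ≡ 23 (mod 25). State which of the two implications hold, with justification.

Both implications hold.

[⇐] Suppose m³ ≡ 23 (mod 25). The only residue r in {0, …, 24} with r³ ≡ 23 (mod 25) is r = 22, so m ≡ 22 (mod 25).

[⇒] Suppose m ≡ 22 (mod 25). Write m = 25j + 22. Then (25j + 22)³ = 15625j³ + 41250j² + 36300j + 10648 = 25(625j³ + 1650j² + 1452j + 425) + 23, so m³ ≡ 23 (mod 25).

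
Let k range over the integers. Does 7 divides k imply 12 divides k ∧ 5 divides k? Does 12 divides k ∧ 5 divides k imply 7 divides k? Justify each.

Neither direction holds.

[⇒] This fails: take k = 7. Certainly 7 ∣ 7, but 12 ∤ 7.

[⇐] This fails: take k = 60. Both 12 ∣ 60 and 5 ∣ 60, yet 60 is not a multiple of 7 (since 60 = 8·7 + 4), so 7 ∤ 60.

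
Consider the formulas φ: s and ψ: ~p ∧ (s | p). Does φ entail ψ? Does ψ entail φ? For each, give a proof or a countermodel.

(→) This fails. Under p = T, s = T, the left side is true but the right side is false.

(←) Assume the antecedent. If p is true, the antecedent cannot hold. If p is false, the antecedent forces (p = F, s = T), and s holds there. Either way s holds.

Only the reverse direction holds.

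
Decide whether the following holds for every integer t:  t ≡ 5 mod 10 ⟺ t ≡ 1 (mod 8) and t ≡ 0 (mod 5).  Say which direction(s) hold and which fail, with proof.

Forward direction. This fails: t = 35 gives 35 ≡ 5 (mod 10) but 35 ≡ 3 (mod 8), so the conjunction on the right does not hold.

Converse. If t ≡ 1 (mod 8) and t ≡ 0 (mod 5), then by the Chinese remainder theorem t ≡ 25 (mod 40). Since 25 ≡ 5 (mod 10) and 10 ∣ 40, we get t ≡ 5 (mod 10).

(⇒) fails; (⇐) holds.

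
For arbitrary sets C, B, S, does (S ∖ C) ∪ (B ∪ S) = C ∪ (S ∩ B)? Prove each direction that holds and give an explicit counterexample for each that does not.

(⟹) This inclusion fails. Take C = ∅, B = {1}, S = ∅; then 1 ∈ (S ∖ C) ∪ (B ∪ S) but 1 ∉ C ∪ (S ∩ B).

(⟸) This inclusion fails. Take C = {1}, B = ∅, S = ∅; then 1 ∈ C ∪ (S ∩ B) but 1 ∉ (S ∖ C) ∪ (B ∪ S).

Both inclusions fail.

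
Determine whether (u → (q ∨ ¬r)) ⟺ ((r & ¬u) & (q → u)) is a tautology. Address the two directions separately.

(⇒) This fails. Under u = F, q = F, r = F, the left side is true but the right side is false.

(⇐) Assume the antecedent. If u is true, the antecedent cannot hold. If u is false, u → (q ∨ ¬r) reduces to true regardless of the other variables. Either way u → (q ∨ ¬r) holds.

Only the reverse direction holds.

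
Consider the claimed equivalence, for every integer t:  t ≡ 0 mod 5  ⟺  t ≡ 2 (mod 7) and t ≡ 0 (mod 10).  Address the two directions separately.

Only the reverse direction holds.

(←) If t ≡ 2 (mod 7) and t ≡ 0 (mod 10), then by the Chinese remainder theorem t ≡ 30 (mod 70). Since 30 ≡ 0 (mod 5) and 5 ∣ 70, we get t ≡ 0 (mod 5).

(→) This fails: t = 0 gives 0 ≡ 0 (mod 5) but 0 ≡ 0 (mod 7), so the conjunction on the right does not hold.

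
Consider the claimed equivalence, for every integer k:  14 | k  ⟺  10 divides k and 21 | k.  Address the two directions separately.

(⟹) This fails: take k = 14. Certainly 14 ∣ 14, but 10 ∤ 14.

(⟸) Suppose 10 ∣ k and 21 ∣ k. Any common multiple of 10 and 21 is a multiple of their lcm; here gcd(10, 21) = 1, so lcm(10, 21) = 10·21 = 210, so 210 ∣ k. Since 14 ∣ 210, it follows that 14 ∣ k.

(⇒) fails; (⇐) holds.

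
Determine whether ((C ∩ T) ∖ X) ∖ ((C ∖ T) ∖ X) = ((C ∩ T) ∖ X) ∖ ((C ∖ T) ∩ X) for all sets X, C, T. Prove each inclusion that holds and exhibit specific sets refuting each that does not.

(⟸) Let x ∈ ((C ∩ T) ∖ X) ∖ ((C ∖ T) ∩ X). Then x ∈ C ∩ T and x ∉ X, from which x ∈ ((C ∩ T) ∖ X) ∖ ((C ∖ T) ∖ X).

(⟹) Let x ∈ ((C ∩ T) ∖ X) ∖ ((C ∖ T) ∖ X). Then x ∈ C ∩ T and x ∉ X, from which x ∈ ((C ∩ T) ∖ X) ∖ ((C ∖ T) ∩ X).

The two sets are equal.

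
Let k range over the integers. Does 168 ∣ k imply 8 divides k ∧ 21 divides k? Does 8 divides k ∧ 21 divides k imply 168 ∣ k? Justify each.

Forward direction. If 168 ∣ k, write k = 168q. Since 168 = 21·8, k = 8·(21q), so 8 ∣ k; and since 168 = 8·21, k = 21·(8q), so 21 ∣ k.

Converse. Suppose 8 ∣ k and 21 ∣ k. Any common multiple of 8 and 21 is a multiple of their lcm; here gcd(8, 21) = 1, so lcm(8, 21) = 8·21 = 168, so 168 ∣ k.

Both directions hold.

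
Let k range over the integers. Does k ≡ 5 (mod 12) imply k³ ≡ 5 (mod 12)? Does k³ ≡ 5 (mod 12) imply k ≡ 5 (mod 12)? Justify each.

(⟸) Suppose k³ ≡ 5 (mod 12). The only residue r in {0, …, 11} with r³ ≡ 5 (mod 12) is r = 5, so k ≡ 5 (mod 12).

(⟹) Suppose k ≡ 5 (mod 12). Write k = 12j + 5. Then (12j + 5)³ = 1728j³ + 2160j² + 900j + 125 = 12(144j³ + 180j² + 75j + 10) + 5, so k³ ≡ 5 (mod 12).

Both implications hold.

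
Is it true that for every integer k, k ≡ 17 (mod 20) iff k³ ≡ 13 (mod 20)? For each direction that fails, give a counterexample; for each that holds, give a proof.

(⇐) Suppose k³ ≡ 13 (mod 20). The only residue r in {0, …, 19} with r³ ≡ 13 (mod 20) is r = 17, so k ≡ 17 (mod 20).

(⇒) Suppose k ≡ 17 (mod 20). Write k = 20j + 17. Then (20j + 17)³ = 8000j³ + 20400j² + 17340j + 4913 = 20(400j³ + 1020j² + 867j + 245) + 13, so k³ ≡ 13 (mod 20).

The biconditional holds.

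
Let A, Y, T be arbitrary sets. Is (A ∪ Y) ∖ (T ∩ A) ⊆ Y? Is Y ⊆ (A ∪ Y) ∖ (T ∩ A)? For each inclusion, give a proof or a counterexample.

(⊆) This inclusion fails. Take A = {1}, Y = ∅, T = ∅; then 1 ∈ (A ∪ Y) ∖ (T ∩ A) but 1 ∉ Y.

(⊇) This inclusion fails. Take A = {1}, Y = {1}, T = {1}; then 1 ∈ Y but 1 ∉ (A ∪ Y) ∖ (T ∩ A).

(⊆) fails and (⊇) fails.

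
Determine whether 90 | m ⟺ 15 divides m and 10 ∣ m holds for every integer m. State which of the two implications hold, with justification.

Not equivalent: only (⇒) holds.

(⇐) This fails: take m = 30. Both 15 ∣ 30 and 10 ∣ 30, yet 30 is not a multiple of 90 (since 30 = 0·90 + 30), so 90 ∤ 30.

(⇒) If 90 ∣ m, write m = 90q. Since 90 = 6·15, m = 15·(6q), so 15 ∣ m; and since 90 = 9·10, m = 10·(9q), so 10 ∣ m.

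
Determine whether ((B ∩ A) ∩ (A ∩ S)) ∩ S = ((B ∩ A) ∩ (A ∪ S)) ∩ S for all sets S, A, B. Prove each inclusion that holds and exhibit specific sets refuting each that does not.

Both inclusions hold.

Reverse inclusion. Let x ∈ ((B ∩ A) ∩ (A ∪ S)) ∩ S. Then x ∈ S ∩ A ∩ B, from which x ∈ ((B ∩ A) ∩ (A ∩ S)) ∩ S.

Forward inclusion. Let x ∈ ((B ∩ A) ∩ (A ∩ S)) ∩ S. Then x ∈ S ∩ A ∩ B, from which x ∈ ((B ∩ A) ∩ (A ∪ S)) ∩ S.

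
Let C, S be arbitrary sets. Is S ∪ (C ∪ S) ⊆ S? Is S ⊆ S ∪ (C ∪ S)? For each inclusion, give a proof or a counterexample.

Forward inclusion. This inclusion fails. Take C = {1}, S = ∅; then 1 ∈ S ∪ (C ∪ S) but 1 ∉ S.

Reverse inclusion. Let x ∈ S. Then either x ∈ S and x ∉ C; or x ∈ C ∩ S. In each case x ∈ S ∪ (C ∪ S), so S ⊆ S ∪ (C ∪ S).

(⊆) fails; (⊇) holds.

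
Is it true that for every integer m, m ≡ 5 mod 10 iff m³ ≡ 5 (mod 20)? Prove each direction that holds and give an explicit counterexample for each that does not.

Converse. The residues r modulo 20 with r³ ≡ 5 (mod 20) are exactly {5}, and each is ≡ 5 (mod 10).

Forward direction. This fails: take m = 15. Then 15 ≡ 5 (mod 10), but 15³ = 3375 ≡ 15 (mod 20), not 5.

(⇒) fails; (⇐) holds.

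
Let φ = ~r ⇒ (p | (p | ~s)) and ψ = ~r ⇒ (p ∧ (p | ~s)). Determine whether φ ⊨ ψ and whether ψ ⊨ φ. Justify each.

The forward direction fails; the converse holds.

Forward direction. This fails. Under r = F, p = F, s = F, the left side is true but the right side is false.

Converse. Assume the antecedent. If r is true, ~r ⇒ (p | (p | ~s)) reduces to true regardless of the other variables. If r is false, the antecedent forces (r = F, p = T, s = F) or (r = F, p = T, s = T), and ~r ⇒ (p | (p | ~s)) holds there. Either way ~r ⇒ (p | (p | ~s)) holds.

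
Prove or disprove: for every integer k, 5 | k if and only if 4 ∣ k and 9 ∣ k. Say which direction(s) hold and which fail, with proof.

(⇒) fails and (⇐) fails.

(⇒) This fails: take k = 5. Certainly 5 ∣ 5, but 4 ∤ 5.

(⇐) This fails: take k = 36. Both 4 ∣ 36 and 9 ∣ 36, yet 36 is not a multiple of 5 (since 36 = 7·5 + 1), so 5 ∤ 36.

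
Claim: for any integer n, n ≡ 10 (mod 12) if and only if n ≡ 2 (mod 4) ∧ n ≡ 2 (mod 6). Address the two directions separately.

(⟹) This fails: n = 10 gives 10 ≡ 10 (mod 12) but 10 ≡ 4 (mod 6), so the conjunction on the right does not hold.

(⟸) This fails: n = 2 satisfies both congruences on the right (2 ≡ 2 mod 4 and 2 ≡ 2 mod 6) yet 2 ≡ 2 (mod 12), not 10.

(⇒) fails and (⇐) fails.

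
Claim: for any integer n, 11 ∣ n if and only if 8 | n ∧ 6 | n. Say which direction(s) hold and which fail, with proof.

[⇒] This fails: take n = 11. Certainly 11 ∣ 11, but 8 ∤ 11.

[⇐] This fails: take n = 24. Both 8 ∣ 24 and 6 ∣ 24, yet 24 is not a multiple of 11 (since 24 = 2·11 + 2), so 11 ∤ 24.

Neither direction holds.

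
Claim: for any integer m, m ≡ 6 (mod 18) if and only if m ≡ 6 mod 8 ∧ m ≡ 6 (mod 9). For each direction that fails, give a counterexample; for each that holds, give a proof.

Only the converse holds.

(→) This fails: m = 24 gives 24 ≡ 6 (mod 18) but 24 ≡ 0 (mod 8), so the conjunction on the right does not hold.

(←) Conversely, if m ≡ 6 (mod 8) and m ≡ 6 (mod 9), then by the Chinese remainder theorem m ≡ 6 (mod 72). Since 6 ≡ 6 (mod 18) and 18 ∣ 72, we get m ≡ 6 (mod 18).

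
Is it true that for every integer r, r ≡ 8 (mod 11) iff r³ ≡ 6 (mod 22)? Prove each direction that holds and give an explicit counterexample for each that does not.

(→) This fails: take r = 19. Then 19 ≡ 8 (mod 11), but 19³ = 6859 ≡ 17 (mod 22), not 6.

(←) Conversely, the residues r modulo 22 with r³ ≡ 6 (mod 22) are exactly {8}, and each is ≡ 8 (mod 11).

The forward direction fails; the converse holds.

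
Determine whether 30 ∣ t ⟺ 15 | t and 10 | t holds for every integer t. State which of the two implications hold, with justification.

The biconditional holds.

(⇒) If 30 ∣ t, write t = 30q. Since 30 = 2·15, t = 15·(2q), so 15 ∣ t; and since 30 = 3·10, t = 10·(3q), so 10 ∣ t.

(⇐) Suppose 15 ∣ t and 10 ∣ t. Any common multiple of 15 and 10 is a multiple of their lcm; here lcm(15, 10) = 15·10/gcd(15, 10) = 150/5 = 30, so 30 ∣ t.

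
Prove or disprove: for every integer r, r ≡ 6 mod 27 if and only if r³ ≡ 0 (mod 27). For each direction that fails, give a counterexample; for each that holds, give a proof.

Not equivalent: only (⇒) holds.

[⇐] This fails: take r = 0. Then 0³ = 0 ≡ 0 (mod 27), yet 0 ≡ 0 (mod 27), not 6.

[⇒] Suppose r ≡ 6 mod 27. Write r = 27j + 6. Then (27j + 6)³ = 19683j³ + 13122j² + 2916j + 216 = 27(729j³ + 486j² + 108j + 8) + 0, so r³ ≡ 0 (mod 27).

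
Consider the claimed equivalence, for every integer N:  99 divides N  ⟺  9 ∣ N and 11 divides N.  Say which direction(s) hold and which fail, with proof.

(→) If 99 ∣ N, write N = 99q. Since 99 = 11·9, N = 9·(11q), so 9 ∣ N; and since 99 = 9·11, N = 11·(9q), so 11 ∣ N.

(←) Suppose 9 ∣ N and 11 ∣ N. Any common multiple of 9 and 11 is a multiple of their lcm; here gcd(9, 11) = 1, so lcm(9, 11) = 9·11 = 99, so 99 ∣ N.

The biconditional holds.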